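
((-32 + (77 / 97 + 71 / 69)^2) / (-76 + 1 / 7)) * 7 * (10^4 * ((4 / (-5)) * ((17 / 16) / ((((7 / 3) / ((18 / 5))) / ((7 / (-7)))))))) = 30574431238400 / 880992897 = 34704.52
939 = 939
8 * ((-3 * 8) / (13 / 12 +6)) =-2304 / 85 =-27.11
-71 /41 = -1.73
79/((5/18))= 1422/5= 284.40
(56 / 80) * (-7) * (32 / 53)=-784 / 265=-2.96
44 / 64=11 / 16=0.69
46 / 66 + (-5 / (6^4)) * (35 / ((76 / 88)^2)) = 663799 / 1286604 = 0.52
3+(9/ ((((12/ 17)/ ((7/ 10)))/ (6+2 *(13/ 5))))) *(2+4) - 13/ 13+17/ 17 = 15069/ 25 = 602.76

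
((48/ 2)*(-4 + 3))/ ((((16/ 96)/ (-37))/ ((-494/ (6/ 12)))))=-5264064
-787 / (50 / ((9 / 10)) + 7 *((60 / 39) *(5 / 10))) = -92079 / 7130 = -12.91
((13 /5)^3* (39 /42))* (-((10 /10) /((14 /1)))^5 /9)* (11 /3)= -0.00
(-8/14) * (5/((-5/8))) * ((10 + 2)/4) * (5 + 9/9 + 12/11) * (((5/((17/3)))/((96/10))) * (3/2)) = 13.41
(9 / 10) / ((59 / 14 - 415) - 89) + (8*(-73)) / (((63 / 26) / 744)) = -131740636843 / 734685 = -179315.81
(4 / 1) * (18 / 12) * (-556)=-3336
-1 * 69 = -69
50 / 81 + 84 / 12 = 617 / 81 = 7.62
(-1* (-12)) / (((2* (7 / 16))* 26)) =48 / 91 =0.53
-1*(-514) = 514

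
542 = 542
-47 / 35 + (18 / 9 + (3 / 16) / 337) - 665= -125374679 / 188720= -664.34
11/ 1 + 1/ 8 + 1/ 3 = 275/ 24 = 11.46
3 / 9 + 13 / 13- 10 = -26 / 3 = -8.67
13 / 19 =0.68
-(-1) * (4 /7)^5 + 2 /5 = 38734 /84035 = 0.46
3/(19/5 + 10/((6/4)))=45/157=0.29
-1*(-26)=26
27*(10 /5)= 54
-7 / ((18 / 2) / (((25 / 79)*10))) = -1750 / 711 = -2.46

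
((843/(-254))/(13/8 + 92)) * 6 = -20232/95123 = -0.21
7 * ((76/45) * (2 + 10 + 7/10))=33782/225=150.14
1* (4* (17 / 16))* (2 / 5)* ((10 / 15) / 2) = 17 / 30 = 0.57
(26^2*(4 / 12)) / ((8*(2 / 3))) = 169 / 4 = 42.25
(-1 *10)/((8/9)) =-45/4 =-11.25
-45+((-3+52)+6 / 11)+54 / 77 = 404 / 77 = 5.25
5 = 5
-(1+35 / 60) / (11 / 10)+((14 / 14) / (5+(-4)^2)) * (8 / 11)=-59 / 42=-1.40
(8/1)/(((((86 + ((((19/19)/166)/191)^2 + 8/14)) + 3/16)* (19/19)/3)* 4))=168885433248/2442053206681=0.07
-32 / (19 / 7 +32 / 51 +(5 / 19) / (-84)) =-868224 / 90583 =-9.58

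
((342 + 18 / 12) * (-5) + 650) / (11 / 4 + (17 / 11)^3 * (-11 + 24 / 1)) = -5683370 / 270117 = -21.04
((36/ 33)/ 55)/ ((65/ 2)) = 24/ 39325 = 0.00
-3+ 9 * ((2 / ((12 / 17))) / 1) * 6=150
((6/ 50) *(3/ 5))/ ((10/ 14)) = 63/ 625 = 0.10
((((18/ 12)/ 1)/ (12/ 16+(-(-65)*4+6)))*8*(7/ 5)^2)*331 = 778512/ 26675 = 29.19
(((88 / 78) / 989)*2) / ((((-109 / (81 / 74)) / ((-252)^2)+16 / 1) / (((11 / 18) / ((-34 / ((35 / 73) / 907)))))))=-806818320 / 595459508204294981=-0.00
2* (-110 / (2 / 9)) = -990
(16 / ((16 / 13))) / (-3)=-4.33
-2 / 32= -1 / 16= -0.06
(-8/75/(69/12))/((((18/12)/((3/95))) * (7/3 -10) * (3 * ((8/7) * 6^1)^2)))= 0.00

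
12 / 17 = 0.71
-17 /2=-8.50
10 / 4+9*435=7835 / 2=3917.50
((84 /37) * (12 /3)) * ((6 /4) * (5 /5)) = 504 /37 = 13.62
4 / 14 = 2 / 7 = 0.29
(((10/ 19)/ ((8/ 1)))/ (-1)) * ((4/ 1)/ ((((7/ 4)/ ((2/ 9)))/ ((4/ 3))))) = -160/ 3591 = -0.04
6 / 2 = 3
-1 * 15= -15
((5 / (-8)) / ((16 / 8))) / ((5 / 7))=-7 / 16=-0.44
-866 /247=-3.51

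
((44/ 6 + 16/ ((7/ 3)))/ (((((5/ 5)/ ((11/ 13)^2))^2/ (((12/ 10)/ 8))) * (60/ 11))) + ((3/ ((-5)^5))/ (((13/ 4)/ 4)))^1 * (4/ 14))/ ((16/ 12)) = 2994512987/ 19992700000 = 0.15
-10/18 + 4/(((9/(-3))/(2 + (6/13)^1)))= -449/117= -3.84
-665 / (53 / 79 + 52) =-2765 / 219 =-12.63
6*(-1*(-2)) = 12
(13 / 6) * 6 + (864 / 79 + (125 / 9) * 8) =135.05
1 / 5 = 0.20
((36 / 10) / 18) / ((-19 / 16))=-16 / 95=-0.17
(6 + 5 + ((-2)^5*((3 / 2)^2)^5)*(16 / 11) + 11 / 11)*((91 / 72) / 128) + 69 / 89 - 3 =-172081537 / 6014976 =-28.61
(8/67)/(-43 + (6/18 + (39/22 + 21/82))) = -10824/3683861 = -0.00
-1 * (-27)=27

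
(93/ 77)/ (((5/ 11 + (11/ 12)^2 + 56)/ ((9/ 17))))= 120528/ 10799845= 0.01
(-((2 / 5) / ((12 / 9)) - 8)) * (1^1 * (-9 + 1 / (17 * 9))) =-52976 / 765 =-69.25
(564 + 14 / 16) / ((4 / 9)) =40671 / 32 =1270.97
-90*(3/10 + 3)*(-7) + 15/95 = 39504/19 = 2079.16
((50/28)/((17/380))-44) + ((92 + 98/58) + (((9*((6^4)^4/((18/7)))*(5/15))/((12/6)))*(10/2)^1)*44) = 1249408453964576749/3451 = 362042438123609.61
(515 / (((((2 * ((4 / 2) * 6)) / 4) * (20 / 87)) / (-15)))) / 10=-8961 / 16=-560.06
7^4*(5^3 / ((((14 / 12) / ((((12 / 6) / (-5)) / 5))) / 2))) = -41160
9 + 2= 11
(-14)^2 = 196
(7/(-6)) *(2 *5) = -35/3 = -11.67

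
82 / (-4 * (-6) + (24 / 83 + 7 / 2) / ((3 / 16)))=10209 / 5504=1.85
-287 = -287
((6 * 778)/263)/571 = 4668/150173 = 0.03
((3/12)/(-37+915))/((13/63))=63/45656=0.00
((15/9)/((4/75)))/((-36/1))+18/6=2.13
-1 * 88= -88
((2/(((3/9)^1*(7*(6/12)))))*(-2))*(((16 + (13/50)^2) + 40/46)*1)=-5843322/100625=-58.07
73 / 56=1.30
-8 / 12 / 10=-1 / 15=-0.07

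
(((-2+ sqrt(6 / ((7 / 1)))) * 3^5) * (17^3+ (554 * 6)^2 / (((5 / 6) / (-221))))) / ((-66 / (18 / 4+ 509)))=-110796898482387 / 10+ 110796898482387 * sqrt(42) / 140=-5950790067866.06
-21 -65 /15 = -76 /3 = -25.33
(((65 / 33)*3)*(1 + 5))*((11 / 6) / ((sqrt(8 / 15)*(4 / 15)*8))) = 975*sqrt(30) / 128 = 41.72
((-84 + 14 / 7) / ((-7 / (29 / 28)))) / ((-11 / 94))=-55883 / 539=-103.68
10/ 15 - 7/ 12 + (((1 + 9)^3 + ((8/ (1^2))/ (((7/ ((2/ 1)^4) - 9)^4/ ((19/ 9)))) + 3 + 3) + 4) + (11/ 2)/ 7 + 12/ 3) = 90093645670883/ 88773390972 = 1014.87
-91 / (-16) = 91 / 16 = 5.69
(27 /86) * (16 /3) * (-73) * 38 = -199728 /43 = -4644.84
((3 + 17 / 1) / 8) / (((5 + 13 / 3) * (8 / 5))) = 75 / 448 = 0.17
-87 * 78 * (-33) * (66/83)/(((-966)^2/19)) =7800507/2151443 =3.63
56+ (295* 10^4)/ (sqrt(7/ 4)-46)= -542326408/ 8457-5900000* sqrt(7)/ 8457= -65973.32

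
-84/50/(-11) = 42/275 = 0.15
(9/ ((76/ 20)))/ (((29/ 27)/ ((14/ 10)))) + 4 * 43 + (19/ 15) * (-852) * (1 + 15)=-47088771/ 2755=-17092.11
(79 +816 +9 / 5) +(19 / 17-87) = 68928 / 85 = 810.92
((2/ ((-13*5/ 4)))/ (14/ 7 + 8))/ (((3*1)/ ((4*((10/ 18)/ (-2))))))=8/ 1755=0.00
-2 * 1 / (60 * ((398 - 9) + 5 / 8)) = -4 / 46755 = -0.00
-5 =-5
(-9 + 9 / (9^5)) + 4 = -32804 / 6561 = -5.00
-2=-2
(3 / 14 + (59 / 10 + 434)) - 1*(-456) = 31364 / 35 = 896.11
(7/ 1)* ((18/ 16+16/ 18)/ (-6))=-1015/ 432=-2.35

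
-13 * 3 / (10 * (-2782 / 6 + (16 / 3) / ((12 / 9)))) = 117 / 13790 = 0.01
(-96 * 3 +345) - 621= -564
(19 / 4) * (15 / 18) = 95 / 24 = 3.96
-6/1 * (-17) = 102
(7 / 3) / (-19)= -7 / 57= -0.12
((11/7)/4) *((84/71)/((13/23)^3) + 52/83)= 255584032/90628447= 2.82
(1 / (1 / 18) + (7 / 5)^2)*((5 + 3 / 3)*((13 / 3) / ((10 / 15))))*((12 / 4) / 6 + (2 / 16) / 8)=401.38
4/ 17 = 0.24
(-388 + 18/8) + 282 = -415/4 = -103.75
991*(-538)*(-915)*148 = 72200256360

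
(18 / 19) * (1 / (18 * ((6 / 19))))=1 / 6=0.17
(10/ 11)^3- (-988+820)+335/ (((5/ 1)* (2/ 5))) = 895101/ 2662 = 336.25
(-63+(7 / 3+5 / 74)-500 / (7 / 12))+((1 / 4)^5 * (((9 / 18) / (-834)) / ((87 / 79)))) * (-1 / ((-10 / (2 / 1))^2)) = -883030318213139 / 962177126400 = -917.74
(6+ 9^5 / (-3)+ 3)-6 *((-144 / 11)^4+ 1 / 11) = -2867945196 / 14641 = -195884.52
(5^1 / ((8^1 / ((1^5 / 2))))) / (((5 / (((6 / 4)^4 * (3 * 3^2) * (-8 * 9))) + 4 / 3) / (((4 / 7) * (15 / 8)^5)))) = 74733890625 / 24069799936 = 3.10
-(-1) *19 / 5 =19 / 5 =3.80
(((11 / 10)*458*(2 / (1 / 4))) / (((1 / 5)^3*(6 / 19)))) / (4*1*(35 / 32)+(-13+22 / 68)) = -650909600 / 3387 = -192178.80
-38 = -38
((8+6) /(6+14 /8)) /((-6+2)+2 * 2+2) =28 /31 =0.90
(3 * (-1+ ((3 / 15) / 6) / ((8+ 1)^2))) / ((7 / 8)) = -1388 / 405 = -3.43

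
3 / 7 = 0.43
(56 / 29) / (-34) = -28 / 493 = -0.06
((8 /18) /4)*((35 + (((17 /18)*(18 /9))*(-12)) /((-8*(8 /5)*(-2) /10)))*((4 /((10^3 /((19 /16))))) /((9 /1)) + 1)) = 9040769 /3110400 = 2.91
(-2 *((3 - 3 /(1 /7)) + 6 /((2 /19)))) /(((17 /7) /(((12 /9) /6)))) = -364 /51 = -7.14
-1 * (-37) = 37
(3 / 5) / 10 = 3 / 50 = 0.06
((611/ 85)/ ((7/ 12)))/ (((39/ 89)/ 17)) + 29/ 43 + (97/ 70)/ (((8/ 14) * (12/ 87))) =4780485/ 9632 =496.31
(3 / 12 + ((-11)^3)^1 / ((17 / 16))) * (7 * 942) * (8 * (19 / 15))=-7113488508 / 85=-83688100.09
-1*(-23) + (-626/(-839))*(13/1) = 27435/839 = 32.70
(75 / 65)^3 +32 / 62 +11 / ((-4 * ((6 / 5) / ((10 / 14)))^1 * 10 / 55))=-159058603 / 22883952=-6.95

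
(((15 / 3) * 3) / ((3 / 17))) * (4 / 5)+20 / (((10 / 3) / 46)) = 344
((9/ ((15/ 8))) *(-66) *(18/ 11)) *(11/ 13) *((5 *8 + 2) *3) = -3592512/ 65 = -55269.42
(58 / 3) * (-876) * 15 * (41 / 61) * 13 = -135403320 / 61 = -2219726.56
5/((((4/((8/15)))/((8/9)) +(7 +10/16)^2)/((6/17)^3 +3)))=4785600/20934293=0.23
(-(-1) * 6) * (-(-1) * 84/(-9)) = -56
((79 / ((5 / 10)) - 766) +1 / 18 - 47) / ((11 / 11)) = -11789 / 18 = -654.94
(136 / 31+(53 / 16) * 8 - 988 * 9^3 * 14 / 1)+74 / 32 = -5001413421 / 496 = -10083494.80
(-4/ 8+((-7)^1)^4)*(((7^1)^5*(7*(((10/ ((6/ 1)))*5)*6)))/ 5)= 2824164245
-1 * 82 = -82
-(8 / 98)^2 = -16 / 2401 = -0.01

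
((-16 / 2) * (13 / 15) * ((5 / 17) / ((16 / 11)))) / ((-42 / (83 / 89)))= 11869 / 381276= 0.03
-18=-18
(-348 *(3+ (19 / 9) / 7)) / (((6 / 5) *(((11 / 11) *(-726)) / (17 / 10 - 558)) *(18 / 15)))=-41945020 / 68607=-611.38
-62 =-62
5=5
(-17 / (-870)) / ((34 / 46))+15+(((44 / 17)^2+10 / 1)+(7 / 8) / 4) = 31.94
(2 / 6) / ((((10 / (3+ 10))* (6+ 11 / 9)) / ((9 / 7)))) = 27 / 350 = 0.08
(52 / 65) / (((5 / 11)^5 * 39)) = 644204 / 609375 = 1.06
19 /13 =1.46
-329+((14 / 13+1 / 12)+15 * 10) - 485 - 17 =-106055 / 156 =-679.84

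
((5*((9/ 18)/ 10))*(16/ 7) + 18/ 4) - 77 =-1007/ 14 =-71.93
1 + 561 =562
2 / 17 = 0.12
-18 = -18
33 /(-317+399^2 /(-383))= -12639 /280612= -0.05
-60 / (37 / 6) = -360 / 37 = -9.73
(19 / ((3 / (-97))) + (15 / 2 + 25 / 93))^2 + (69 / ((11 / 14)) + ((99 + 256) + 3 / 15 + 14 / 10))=77879713587 / 211420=368364.93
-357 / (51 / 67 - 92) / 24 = 0.16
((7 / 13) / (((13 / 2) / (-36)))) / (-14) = 36 / 169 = 0.21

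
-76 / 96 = -19 / 24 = -0.79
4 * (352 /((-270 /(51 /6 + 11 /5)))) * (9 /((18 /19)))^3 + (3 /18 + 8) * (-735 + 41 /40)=-581411347 /10800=-53834.38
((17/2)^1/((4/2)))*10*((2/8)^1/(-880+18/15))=-425/35152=-0.01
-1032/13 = -79.38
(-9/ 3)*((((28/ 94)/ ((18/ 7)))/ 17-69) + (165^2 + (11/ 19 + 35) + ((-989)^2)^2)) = -130715794956748360/ 45543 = -2870162153497.76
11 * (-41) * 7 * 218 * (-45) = 30970170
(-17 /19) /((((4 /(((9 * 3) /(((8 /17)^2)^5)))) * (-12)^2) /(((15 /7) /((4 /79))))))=-121836591373635315 /36558761623552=-3332.62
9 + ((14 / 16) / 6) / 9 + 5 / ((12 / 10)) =5695 / 432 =13.18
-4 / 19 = -0.21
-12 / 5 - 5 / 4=-73 / 20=-3.65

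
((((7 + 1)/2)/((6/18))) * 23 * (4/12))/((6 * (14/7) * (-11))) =-23/33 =-0.70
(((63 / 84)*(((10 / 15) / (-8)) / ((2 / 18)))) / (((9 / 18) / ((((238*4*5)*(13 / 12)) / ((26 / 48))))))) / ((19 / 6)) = -64260 / 19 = -3382.11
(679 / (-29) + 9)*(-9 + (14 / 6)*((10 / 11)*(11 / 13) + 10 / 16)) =82.83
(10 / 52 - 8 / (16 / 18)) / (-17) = 229 / 442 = 0.52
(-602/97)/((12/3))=-301/194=-1.55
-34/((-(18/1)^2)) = 17/162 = 0.10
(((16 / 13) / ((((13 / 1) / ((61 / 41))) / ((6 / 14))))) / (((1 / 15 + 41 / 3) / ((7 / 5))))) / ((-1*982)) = -2196 / 350420317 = -0.00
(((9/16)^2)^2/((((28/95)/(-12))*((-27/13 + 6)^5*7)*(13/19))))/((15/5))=-1391920335/4559535669248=-0.00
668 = 668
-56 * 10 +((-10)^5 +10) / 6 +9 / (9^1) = -17224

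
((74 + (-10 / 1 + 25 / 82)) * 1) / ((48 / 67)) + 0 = 353291 / 3936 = 89.76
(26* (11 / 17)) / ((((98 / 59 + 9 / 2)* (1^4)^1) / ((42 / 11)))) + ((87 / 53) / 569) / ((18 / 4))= 11658447998 / 1118131089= 10.43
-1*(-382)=382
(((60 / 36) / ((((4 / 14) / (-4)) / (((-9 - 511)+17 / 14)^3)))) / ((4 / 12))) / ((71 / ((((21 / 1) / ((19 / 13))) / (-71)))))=-27858287.38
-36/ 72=-1/ 2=-0.50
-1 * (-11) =11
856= 856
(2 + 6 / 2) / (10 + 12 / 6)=5 / 12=0.42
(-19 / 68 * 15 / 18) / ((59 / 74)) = -3515 / 12036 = -0.29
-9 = -9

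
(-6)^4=1296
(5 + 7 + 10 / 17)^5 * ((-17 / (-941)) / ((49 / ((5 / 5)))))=116.54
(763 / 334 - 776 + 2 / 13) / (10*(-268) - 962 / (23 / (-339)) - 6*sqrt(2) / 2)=-0.07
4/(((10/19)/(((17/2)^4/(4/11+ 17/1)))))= 17455889/7640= 2284.80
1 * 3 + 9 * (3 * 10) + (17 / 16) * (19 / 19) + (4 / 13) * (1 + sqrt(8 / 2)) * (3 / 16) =57041 / 208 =274.24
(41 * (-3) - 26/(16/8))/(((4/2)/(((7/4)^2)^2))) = -40817/64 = -637.77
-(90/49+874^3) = -32713753666/49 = -667627625.84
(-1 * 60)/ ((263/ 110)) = -25.10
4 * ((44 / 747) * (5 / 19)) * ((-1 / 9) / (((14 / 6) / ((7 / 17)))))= -880 / 723843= -0.00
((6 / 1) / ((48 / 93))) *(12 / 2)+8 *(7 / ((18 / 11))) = 3743 / 36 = 103.97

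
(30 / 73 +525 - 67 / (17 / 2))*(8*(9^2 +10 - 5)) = 441870064 / 1241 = 356059.68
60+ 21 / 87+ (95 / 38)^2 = 7713 / 116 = 66.49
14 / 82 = 7 / 41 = 0.17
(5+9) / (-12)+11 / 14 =-8 / 21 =-0.38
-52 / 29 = -1.79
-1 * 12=-12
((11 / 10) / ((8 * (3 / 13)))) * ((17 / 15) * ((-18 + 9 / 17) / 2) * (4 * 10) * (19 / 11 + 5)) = -15873 / 10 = -1587.30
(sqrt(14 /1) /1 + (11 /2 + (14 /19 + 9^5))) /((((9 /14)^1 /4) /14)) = 784 *sqrt(14) /9 + 293228936 /57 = 5144693.24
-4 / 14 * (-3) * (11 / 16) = 0.59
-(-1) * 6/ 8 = 3/ 4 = 0.75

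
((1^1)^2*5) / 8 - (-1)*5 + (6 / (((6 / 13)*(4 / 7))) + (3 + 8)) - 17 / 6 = 877 / 24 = 36.54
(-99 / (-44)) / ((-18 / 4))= -1 / 2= -0.50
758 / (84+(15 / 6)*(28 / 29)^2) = 318739 / 36302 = 8.78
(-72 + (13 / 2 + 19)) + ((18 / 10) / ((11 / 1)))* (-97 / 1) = -6861 / 110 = -62.37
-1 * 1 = -1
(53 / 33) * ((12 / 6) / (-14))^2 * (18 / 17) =318 / 9163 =0.03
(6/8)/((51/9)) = 9/68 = 0.13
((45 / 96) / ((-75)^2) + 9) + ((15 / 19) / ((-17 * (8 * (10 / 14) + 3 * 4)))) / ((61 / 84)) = 65939794793 / 7329516000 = 9.00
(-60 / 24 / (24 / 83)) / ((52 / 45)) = -6225 / 832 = -7.48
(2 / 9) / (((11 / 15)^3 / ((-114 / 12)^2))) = 135375 / 2662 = 50.85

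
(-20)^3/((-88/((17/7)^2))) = 289000/539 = 536.18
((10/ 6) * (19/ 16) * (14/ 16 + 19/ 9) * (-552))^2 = 220688550625/ 20736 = 10642773.47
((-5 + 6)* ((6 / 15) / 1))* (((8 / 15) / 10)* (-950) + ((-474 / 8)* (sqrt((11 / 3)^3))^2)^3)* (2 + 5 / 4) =-15113282261829089 / 466560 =-32393008963.11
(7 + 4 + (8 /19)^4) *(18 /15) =8625762 /651605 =13.24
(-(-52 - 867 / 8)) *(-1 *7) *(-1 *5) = 5613.12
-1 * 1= -1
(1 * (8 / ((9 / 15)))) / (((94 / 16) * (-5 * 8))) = -8 / 141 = -0.06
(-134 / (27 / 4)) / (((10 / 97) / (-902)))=23448392 / 135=173691.79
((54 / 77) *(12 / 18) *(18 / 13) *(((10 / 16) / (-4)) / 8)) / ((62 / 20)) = -0.00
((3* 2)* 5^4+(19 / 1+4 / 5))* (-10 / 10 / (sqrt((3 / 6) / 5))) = -11921.15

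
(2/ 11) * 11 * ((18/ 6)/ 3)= 2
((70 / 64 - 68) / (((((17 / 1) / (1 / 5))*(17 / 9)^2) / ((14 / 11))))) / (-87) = 404649 / 125379760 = 0.00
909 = 909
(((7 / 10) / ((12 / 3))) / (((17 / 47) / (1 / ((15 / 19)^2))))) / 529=118769 / 80937000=0.00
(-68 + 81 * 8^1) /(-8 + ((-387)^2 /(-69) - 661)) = -1334 /6531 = -0.20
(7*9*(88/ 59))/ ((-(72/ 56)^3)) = -211288/ 4779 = -44.21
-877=-877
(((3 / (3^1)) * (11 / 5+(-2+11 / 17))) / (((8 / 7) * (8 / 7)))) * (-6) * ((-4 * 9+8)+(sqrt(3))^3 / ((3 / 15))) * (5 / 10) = 9261 / 170-3969 * sqrt(3) / 136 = 3.93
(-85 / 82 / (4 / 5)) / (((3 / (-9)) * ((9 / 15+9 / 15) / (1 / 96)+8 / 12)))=19125 / 570064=0.03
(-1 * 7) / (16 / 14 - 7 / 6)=294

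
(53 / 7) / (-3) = -53 / 21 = -2.52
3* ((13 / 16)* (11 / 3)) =8.94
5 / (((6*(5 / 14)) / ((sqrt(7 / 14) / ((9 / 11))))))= 77*sqrt(2) / 54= 2.02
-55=-55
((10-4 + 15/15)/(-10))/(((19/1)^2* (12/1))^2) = -7/187662240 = -0.00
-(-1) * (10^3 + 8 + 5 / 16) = 16133 / 16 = 1008.31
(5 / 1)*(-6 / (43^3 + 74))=-10 / 26527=-0.00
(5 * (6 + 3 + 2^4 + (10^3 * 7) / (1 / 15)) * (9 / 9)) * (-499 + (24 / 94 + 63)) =-10754560000 / 47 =-228820425.53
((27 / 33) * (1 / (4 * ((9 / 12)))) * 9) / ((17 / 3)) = 81 / 187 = 0.43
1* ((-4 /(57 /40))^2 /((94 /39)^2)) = 1.36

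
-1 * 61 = -61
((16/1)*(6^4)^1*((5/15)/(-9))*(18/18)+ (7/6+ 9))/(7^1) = -4547/42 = -108.26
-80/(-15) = 16/3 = 5.33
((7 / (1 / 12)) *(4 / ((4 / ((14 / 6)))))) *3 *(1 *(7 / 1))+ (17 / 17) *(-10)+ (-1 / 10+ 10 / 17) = 698103 / 170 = 4106.49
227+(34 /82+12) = 9816 /41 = 239.41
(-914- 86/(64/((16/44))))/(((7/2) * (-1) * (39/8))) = 53650/1001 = 53.60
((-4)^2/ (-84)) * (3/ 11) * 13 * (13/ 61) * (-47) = 31772/ 4697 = 6.76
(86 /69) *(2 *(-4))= -688 /69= -9.97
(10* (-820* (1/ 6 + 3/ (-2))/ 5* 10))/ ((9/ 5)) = 328000/ 27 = 12148.15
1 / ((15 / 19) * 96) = 19 / 1440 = 0.01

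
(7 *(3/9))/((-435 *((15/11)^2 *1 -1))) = -847/135720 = -0.01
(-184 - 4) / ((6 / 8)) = -752 / 3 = -250.67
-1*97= -97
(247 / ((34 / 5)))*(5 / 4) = 6175 / 136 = 45.40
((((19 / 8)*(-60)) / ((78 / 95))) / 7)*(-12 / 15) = 1805 / 91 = 19.84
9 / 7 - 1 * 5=-26 / 7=-3.71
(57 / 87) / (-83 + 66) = -19 / 493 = -0.04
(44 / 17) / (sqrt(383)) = 44 * sqrt(383) / 6511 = 0.13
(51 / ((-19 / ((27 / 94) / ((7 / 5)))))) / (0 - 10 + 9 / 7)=6885 / 108946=0.06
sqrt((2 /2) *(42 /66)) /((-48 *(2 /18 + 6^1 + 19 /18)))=-sqrt(77) /3784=-0.00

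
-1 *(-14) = 14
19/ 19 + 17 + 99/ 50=999/ 50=19.98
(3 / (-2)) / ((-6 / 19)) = 19 / 4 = 4.75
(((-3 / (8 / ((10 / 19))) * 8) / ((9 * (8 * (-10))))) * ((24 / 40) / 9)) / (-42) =-1 / 287280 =-0.00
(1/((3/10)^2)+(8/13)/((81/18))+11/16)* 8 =22343/234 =95.48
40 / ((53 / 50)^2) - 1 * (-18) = 150562 / 2809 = 53.60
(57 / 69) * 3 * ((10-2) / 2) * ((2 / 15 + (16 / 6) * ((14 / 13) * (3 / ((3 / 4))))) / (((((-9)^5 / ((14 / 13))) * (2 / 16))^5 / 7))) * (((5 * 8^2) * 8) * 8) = -87020504973221822464 / 79698598765677235949439346525143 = -0.00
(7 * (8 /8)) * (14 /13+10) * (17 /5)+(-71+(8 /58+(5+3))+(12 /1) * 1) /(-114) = 56747491 /214890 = 264.08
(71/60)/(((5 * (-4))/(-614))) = 21797/600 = 36.33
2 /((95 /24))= 48 /95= 0.51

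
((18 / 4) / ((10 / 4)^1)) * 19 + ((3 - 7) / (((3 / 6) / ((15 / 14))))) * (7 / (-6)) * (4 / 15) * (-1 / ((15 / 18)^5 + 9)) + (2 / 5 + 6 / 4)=26184989 / 731090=35.82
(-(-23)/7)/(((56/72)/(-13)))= -2691/49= -54.92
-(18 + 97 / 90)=-1717 / 90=-19.08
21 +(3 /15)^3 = 2626 /125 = 21.01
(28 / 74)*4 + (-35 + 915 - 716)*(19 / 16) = 196.26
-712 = -712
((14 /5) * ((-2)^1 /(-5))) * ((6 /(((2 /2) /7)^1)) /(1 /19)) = 22344 /25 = 893.76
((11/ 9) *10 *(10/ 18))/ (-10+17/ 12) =-2200/ 2781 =-0.79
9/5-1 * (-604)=3029/5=605.80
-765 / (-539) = 765 / 539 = 1.42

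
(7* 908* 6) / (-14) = -2724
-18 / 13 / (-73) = 18 / 949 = 0.02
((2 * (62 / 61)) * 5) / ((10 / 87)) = 5394 / 61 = 88.43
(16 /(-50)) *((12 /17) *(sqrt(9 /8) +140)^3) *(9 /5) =-474244848 /425 - 38103129 *sqrt(2) /2125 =-1141228.33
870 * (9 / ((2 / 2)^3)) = 7830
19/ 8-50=-381/ 8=-47.62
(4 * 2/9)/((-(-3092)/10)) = 20/6957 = 0.00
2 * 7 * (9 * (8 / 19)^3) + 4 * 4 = 174256 / 6859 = 25.41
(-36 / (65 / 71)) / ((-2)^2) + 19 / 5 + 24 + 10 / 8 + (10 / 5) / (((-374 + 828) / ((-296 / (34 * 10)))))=19.22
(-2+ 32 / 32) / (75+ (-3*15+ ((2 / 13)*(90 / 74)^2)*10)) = -17797 / 574410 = -0.03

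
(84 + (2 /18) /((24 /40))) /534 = 2273 /14418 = 0.16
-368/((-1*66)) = 184/33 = 5.58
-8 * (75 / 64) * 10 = -375 / 4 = -93.75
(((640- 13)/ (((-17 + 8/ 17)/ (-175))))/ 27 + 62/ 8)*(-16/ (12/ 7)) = -17958493/ 7587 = -2367.01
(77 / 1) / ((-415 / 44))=-3388 / 415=-8.16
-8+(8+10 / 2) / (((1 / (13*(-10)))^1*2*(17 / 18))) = -15346 / 17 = -902.71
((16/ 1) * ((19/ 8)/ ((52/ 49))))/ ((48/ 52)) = 931/ 24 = 38.79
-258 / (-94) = 129 / 47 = 2.74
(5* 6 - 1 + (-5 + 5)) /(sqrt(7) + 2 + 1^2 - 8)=-145 /18 - 29* sqrt(7) /18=-12.32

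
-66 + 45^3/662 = 47433/662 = 71.65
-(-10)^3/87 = 1000/87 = 11.49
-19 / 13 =-1.46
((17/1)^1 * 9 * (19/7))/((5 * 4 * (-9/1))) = -323/140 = -2.31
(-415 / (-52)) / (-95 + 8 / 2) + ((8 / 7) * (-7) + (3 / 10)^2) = -236532 / 29575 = -8.00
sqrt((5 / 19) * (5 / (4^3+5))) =5 * sqrt(1311) / 1311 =0.14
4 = 4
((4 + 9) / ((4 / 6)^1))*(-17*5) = -3315 / 2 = -1657.50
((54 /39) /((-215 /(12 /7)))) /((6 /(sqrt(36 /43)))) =-216 *sqrt(43) /841295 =-0.00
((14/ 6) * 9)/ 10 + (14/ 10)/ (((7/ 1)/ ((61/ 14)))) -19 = -561/ 35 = -16.03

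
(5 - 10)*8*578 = -23120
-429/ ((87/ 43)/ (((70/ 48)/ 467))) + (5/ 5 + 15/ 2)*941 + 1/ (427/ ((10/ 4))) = 1110010044779/ 138788664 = 7997.84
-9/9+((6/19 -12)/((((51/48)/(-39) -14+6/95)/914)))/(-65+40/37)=-5076285047/391545143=-12.96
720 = 720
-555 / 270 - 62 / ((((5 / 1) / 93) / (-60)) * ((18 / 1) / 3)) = 207539 / 18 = 11529.94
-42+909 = 867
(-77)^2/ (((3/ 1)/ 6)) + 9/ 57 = 225305/ 19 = 11858.16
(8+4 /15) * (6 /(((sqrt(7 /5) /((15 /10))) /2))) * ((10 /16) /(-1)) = -93 * sqrt(35) /7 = -78.60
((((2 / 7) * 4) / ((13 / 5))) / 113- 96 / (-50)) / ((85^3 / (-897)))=-34126296 / 12144321875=-0.00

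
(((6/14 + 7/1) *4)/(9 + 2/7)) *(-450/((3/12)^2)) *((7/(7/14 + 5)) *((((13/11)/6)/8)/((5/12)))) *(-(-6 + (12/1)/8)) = -943488/121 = -7797.42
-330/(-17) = 330/17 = 19.41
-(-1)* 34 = 34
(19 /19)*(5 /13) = 0.38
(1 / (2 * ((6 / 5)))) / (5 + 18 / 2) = 5 / 168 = 0.03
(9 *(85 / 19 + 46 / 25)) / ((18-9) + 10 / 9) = 242919 / 43225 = 5.62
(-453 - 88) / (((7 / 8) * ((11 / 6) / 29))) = -753072 / 77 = -9780.16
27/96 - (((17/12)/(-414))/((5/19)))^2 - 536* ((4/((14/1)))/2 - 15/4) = 8352038509247/4319179200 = 1933.71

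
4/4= 1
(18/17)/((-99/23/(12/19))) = -552/3553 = -0.16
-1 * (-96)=96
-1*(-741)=741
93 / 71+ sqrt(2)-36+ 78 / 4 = -2157 / 142+ sqrt(2) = -13.78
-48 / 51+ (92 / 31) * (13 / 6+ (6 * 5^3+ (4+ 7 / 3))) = 1185798 / 527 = 2250.09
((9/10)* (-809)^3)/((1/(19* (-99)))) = 8963484458841/10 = 896348445884.10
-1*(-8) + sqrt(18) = 3*sqrt(2) + 8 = 12.24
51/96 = 17/32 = 0.53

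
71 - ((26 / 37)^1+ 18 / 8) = 10071 / 148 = 68.05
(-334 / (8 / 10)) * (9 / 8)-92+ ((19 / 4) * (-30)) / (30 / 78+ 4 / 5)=-681.98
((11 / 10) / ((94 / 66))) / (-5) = -363 / 2350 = -0.15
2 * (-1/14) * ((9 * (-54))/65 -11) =1201/455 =2.64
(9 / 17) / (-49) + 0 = -9 / 833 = -0.01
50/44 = 25/22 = 1.14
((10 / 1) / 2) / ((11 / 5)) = 25 / 11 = 2.27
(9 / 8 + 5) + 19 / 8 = 17 / 2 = 8.50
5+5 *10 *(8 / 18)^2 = 1205 / 81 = 14.88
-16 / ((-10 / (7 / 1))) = 56 / 5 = 11.20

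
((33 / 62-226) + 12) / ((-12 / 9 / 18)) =357345 / 124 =2881.81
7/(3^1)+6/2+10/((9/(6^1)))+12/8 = 27/2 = 13.50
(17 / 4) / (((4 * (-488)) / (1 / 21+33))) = -5899 / 81984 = -0.07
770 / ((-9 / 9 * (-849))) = 770 / 849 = 0.91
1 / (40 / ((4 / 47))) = 1 / 470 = 0.00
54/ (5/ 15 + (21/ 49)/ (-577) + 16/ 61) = 19956699/ 219851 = 90.77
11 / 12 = 0.92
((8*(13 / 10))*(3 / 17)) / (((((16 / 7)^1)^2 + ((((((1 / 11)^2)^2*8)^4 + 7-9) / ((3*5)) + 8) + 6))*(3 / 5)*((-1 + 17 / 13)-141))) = -5707645695003615978615 / 5011932046873358160643652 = -0.00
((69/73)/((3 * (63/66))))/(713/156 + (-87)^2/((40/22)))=65780/830545163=0.00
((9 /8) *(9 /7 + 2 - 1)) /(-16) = -9 /56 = -0.16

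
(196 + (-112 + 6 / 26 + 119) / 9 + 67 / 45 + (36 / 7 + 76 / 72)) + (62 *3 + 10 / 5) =3214499 / 8190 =392.49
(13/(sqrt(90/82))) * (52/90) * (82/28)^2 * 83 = 23579387 * sqrt(205)/66150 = 5103.63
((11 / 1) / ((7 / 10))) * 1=110 / 7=15.71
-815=-815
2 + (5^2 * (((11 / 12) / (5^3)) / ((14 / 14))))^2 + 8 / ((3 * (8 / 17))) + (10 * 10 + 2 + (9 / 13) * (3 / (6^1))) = 5150173 / 46800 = 110.05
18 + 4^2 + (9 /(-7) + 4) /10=34.27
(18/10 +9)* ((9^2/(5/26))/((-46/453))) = -25758486/575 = -44797.37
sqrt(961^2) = 961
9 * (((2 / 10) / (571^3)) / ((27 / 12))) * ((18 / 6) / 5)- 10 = -46542352738 / 4654235275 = -10.00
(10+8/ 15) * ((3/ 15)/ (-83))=-158/ 6225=-0.03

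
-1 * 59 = -59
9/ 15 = 3/ 5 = 0.60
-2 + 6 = 4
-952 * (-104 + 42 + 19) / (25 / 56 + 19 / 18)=20631744 / 757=27254.62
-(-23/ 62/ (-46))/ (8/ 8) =-1/ 124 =-0.01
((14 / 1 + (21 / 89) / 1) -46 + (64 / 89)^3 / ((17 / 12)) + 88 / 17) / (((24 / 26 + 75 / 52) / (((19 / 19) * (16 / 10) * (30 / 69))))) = -7.74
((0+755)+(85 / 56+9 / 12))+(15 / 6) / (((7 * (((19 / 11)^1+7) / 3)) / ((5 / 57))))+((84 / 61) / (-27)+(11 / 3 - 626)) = 630372893 / 4673088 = 134.89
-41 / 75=-0.55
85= 85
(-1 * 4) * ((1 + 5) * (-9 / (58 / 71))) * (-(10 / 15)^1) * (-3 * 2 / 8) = 3834 / 29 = 132.21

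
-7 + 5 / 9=-58 / 9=-6.44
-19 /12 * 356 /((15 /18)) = -3382 /5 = -676.40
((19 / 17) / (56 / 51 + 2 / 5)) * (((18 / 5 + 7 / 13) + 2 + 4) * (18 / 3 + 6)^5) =4673438208 / 2483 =1882174.07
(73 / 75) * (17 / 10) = 1241 / 750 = 1.65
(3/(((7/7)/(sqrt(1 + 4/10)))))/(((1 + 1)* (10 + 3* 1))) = 3* sqrt(35)/130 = 0.14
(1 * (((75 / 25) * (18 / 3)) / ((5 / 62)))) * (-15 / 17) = -3348 / 17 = -196.94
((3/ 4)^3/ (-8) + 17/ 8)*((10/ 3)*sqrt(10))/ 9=5305*sqrt(10)/ 6912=2.43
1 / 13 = 0.08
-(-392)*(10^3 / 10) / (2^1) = 19600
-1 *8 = -8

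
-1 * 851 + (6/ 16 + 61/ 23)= -156027/ 184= -847.97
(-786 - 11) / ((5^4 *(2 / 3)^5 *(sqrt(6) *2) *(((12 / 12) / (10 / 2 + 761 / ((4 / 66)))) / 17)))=-27571713687 *sqrt(6) / 160000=-422103.94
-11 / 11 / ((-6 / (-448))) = -224 / 3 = -74.67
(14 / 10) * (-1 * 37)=-259 / 5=-51.80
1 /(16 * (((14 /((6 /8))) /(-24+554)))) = 795 /448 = 1.77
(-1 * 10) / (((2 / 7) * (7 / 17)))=-85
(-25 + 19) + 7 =1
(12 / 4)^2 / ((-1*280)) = -9 / 280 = -0.03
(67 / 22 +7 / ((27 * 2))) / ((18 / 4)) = 1886 / 2673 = 0.71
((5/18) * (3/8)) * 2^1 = 5/24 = 0.21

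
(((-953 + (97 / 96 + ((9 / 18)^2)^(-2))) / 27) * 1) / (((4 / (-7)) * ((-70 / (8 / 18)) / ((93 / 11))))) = -557101 / 171072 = -3.26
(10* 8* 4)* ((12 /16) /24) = 10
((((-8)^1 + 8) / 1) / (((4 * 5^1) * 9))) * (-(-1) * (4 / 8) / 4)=0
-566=-566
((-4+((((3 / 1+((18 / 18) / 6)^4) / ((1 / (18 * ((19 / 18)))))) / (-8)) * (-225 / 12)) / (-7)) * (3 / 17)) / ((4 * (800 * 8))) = -2234347 / 14037811200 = -0.00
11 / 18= 0.61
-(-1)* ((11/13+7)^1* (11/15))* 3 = 1122/65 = 17.26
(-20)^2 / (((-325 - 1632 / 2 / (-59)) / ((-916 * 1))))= 21617600 / 18359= 1177.49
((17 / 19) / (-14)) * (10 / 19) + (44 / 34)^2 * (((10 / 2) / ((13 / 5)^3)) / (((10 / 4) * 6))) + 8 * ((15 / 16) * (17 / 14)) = 175310174285 / 19253708292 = 9.11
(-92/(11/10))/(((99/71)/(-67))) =4018.77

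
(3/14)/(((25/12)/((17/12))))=51/350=0.15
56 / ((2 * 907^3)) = 28 / 746142643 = 0.00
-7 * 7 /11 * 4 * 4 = -784 /11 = -71.27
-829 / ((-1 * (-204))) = -829 / 204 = -4.06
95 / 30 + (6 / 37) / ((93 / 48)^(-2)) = 53641 / 14208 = 3.78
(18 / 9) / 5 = 2 / 5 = 0.40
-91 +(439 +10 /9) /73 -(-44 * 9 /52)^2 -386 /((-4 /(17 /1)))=332551571 /222066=1497.53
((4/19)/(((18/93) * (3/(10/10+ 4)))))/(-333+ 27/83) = -12865/2360826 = -0.01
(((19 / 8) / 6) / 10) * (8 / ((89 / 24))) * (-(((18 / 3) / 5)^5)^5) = -1080350945137328652288 / 132620334625244140625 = -8.15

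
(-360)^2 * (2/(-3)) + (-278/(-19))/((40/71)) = -32822131/380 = -86374.03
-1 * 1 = -1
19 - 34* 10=-321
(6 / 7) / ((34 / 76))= 228 / 119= 1.92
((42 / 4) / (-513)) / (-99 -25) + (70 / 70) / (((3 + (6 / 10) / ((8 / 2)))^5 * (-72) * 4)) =6475855801 / 42087248915544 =0.00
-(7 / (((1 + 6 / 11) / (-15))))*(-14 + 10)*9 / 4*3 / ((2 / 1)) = -31185 / 34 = -917.21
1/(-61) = -1/61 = -0.02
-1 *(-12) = 12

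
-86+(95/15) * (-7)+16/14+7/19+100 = -11500/399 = -28.82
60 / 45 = 4 / 3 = 1.33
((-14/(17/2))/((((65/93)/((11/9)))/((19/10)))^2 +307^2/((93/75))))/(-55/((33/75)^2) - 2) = 1847007404/24384798293845575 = 0.00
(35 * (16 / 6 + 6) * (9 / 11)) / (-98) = -195 / 77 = -2.53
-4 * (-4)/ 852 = 4/ 213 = 0.02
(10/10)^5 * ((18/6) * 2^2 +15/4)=63/4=15.75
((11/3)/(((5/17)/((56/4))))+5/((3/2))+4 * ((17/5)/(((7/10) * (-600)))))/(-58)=-31121/10150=-3.07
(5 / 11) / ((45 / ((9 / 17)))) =1 / 187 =0.01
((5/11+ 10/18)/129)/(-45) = -20/114939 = -0.00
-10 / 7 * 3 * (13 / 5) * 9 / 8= -351 / 28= -12.54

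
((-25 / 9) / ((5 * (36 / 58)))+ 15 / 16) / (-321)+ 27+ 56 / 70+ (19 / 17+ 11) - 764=-25604541427 / 35361360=-724.08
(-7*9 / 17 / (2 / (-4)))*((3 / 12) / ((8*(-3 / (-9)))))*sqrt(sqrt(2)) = 189*2^(1 / 4) / 272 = 0.83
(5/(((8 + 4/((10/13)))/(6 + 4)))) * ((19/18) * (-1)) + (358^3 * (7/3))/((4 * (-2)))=-7949182229/594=-13382461.66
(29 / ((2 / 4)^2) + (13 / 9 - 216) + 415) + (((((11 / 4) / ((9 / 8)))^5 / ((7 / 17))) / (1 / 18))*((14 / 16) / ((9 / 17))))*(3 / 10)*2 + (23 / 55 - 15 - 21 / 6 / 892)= 4085.33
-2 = -2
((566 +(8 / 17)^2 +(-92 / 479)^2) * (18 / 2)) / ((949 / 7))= 2365505884602 / 62926718101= 37.59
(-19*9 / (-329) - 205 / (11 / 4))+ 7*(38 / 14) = -199138 / 3619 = -55.03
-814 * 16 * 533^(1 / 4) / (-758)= 6512 * 533^(1 / 4) / 379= 82.56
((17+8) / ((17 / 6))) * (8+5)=1950 / 17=114.71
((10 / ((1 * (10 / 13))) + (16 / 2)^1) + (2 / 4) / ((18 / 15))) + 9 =365 / 12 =30.42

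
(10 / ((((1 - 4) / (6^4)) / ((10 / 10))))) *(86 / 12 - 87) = 344880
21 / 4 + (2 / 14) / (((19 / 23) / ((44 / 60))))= 42907 / 7980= 5.38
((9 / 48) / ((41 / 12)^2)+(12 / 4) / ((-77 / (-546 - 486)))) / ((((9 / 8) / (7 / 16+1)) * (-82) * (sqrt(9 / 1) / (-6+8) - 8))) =13305385 / 137979842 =0.10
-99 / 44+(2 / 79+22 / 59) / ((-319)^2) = -147198785 / 65421796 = -2.25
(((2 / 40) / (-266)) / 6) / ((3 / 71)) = -71 / 95760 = -0.00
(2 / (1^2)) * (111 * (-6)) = -1332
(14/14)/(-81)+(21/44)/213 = -2557/253044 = -0.01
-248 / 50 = -4.96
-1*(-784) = 784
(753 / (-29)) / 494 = -753 / 14326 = -0.05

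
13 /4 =3.25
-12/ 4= -3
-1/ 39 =-0.03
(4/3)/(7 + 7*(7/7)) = 2/21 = 0.10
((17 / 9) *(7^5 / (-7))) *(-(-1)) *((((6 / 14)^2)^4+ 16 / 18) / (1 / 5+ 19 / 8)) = -31400670760 / 20031543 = -1567.56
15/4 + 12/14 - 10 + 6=17/28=0.61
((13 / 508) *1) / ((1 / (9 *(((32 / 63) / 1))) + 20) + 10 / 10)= 104 / 86233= 0.00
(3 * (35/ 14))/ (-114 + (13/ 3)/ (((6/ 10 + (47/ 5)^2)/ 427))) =-50040/ 621833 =-0.08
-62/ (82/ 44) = -1364/ 41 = -33.27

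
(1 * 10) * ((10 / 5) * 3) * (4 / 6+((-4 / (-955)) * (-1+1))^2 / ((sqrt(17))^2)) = 40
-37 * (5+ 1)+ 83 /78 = -17233 /78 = -220.94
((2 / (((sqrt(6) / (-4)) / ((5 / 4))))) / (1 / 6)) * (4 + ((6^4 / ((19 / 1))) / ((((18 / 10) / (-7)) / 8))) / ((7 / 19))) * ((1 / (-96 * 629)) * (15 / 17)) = -35975 * sqrt(6) / 42772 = -2.06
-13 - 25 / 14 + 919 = 12659 / 14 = 904.21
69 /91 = 0.76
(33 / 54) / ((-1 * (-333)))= 11 / 5994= 0.00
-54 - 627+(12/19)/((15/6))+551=-12326/95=-129.75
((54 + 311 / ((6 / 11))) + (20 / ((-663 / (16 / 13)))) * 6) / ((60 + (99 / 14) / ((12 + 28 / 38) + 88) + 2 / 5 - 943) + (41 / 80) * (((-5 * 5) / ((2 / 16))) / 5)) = -21833756350 / 31599848319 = -0.69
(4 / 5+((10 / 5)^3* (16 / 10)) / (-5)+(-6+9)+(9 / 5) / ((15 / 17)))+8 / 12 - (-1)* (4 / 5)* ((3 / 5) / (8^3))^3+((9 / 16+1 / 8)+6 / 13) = 4167722599453 / 817889280000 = 5.10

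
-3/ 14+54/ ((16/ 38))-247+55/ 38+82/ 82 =-61987/ 532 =-116.52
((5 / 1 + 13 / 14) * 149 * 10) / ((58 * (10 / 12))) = 37101 / 203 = 182.76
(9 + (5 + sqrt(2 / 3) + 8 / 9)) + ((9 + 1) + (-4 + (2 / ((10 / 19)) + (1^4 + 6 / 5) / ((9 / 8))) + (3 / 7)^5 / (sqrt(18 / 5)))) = 81 * sqrt(10) / 33614 + sqrt(6) / 3 + 1199 / 45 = 27.47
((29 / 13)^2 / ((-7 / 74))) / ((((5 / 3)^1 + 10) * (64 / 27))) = -2520477 / 1324960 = -1.90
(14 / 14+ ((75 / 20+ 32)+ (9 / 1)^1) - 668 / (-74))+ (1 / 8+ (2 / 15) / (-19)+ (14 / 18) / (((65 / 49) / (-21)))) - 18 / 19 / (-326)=507497479 / 11917256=42.59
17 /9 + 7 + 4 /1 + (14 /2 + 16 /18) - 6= 133 /9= 14.78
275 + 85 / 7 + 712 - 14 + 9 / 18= 13799 / 14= 985.64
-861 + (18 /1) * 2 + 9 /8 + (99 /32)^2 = -833847 /1024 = -814.30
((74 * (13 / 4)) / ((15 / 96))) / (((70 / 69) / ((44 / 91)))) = 898656 / 1225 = 733.60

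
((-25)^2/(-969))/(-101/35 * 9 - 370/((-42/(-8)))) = 21875/3271021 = 0.01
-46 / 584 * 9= -207 / 292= -0.71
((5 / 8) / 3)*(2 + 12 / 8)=35 / 48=0.73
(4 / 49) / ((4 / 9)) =9 / 49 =0.18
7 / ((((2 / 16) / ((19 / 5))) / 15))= 3192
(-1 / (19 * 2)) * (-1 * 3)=3 / 38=0.08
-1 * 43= -43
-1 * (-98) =98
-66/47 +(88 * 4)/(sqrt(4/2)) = -66/47 +176 * sqrt(2) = 247.50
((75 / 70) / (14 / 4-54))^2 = 225 / 499849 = 0.00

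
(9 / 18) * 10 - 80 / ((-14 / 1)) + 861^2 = 5189322 / 7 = 741331.71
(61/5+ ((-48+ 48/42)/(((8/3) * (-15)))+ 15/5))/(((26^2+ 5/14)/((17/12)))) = 191/5570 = 0.03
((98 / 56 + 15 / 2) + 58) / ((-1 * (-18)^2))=-0.21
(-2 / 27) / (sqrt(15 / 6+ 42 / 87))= -2 * sqrt(10034) / 4671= -0.04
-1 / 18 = -0.06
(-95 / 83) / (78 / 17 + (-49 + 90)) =-323 / 12865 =-0.03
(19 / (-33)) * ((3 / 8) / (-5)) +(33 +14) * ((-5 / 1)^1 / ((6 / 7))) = -361843 / 1320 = -274.12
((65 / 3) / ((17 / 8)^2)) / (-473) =-0.01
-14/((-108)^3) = 7/629856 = 0.00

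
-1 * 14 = -14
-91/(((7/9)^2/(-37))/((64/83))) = 2493504/581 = 4291.75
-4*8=-32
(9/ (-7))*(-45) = 405/ 7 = 57.86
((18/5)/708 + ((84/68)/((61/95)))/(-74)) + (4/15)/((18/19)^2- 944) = -61259680936/2890213029975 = -0.02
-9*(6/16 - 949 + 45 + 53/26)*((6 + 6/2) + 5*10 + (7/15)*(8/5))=252096579/520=484801.11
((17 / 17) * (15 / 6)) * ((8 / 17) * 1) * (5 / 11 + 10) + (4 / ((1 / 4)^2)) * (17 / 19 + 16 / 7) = 5368364 / 24871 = 215.85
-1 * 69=-69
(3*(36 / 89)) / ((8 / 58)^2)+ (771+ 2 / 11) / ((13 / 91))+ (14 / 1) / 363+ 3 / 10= 3529471907 / 646140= 5462.40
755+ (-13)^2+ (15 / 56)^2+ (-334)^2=352737505 / 3136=112480.07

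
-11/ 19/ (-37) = 11/ 703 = 0.02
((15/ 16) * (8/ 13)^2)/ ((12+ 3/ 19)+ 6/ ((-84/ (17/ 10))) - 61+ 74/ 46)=-1223600/ 163207187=-0.01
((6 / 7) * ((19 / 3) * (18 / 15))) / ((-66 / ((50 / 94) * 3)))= -570 / 3619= -0.16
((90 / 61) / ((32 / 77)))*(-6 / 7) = -1485 / 488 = -3.04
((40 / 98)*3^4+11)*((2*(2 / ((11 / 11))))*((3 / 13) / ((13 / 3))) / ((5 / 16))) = 1243584 / 41405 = 30.03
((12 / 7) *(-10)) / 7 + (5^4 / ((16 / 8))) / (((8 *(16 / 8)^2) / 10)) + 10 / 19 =2852095 / 29792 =95.73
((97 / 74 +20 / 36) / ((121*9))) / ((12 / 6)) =113 / 131868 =0.00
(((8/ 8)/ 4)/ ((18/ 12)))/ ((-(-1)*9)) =1/ 54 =0.02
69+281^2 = 79030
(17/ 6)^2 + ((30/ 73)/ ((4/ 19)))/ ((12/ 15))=55019/ 5256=10.47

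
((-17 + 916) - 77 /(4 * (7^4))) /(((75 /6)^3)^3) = 157877376 /1308441162109375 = 0.00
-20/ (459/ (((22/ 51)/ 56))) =-55/ 163863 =-0.00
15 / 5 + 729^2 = 531444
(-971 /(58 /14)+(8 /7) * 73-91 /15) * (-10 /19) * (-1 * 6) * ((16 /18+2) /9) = -49724272 /312417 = -159.16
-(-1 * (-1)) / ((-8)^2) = -1 / 64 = -0.02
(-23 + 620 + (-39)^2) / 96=353 / 16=22.06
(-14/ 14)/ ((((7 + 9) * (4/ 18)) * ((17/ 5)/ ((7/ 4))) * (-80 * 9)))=7/ 34816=0.00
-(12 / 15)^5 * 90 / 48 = -384 / 625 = -0.61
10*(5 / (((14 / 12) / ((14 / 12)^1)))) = 50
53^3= 148877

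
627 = 627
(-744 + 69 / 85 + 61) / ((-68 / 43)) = 1246699 / 2890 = 431.38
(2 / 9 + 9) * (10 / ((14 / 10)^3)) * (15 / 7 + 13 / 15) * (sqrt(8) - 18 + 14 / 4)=-95076500 / 64827 + 13114000 * sqrt(2) / 64827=-1180.53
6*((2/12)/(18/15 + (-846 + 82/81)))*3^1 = -1215/341734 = -0.00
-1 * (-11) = 11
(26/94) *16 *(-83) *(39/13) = -51792/47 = -1101.96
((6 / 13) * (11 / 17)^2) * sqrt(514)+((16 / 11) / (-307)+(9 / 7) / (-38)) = -34649 / 898282+726 * sqrt(514) / 3757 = 4.34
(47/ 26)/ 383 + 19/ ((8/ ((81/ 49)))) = 7671893/ 1951768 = 3.93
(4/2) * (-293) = -586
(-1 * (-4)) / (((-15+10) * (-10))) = 2 / 25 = 0.08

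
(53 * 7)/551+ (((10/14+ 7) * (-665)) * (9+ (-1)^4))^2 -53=1450061161168/551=2631689947.67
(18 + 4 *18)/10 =9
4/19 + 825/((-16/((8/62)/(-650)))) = 13523/61256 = 0.22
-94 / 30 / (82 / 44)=-1034 / 615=-1.68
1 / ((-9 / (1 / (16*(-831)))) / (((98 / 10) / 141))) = 0.00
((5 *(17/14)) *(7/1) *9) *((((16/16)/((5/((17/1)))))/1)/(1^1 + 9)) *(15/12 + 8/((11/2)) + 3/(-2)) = 137853/880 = 156.65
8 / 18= 4 / 9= 0.44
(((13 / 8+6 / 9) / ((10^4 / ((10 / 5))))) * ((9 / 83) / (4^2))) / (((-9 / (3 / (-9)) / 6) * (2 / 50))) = 11 / 637440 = 0.00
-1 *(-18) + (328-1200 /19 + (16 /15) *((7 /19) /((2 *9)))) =725546 /2565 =282.86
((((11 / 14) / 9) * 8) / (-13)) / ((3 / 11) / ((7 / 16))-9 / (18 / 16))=121 / 16614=0.01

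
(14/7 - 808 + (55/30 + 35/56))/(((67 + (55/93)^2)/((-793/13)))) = 3391517955/4660064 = 727.78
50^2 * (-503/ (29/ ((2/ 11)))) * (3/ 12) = -628750/ 319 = -1971.00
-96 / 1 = -96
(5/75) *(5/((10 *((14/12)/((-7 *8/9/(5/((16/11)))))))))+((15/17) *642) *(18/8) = 107249773/84150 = 1274.51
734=734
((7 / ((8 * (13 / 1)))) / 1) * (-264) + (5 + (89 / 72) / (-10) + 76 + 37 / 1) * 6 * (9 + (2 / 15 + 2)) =183839141 / 23400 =7856.37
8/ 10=4/ 5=0.80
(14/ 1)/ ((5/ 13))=182/ 5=36.40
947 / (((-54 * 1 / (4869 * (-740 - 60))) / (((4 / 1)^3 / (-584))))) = -1639446400 / 219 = -7486056.62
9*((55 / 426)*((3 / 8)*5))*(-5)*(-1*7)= 86625 / 1136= 76.25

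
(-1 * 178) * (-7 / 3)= 415.33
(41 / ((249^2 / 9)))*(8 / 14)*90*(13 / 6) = 31980 / 48223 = 0.66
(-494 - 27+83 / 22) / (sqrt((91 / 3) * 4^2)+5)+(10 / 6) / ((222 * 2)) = 113752165 / 20234412 - 22758 * sqrt(273) / 15191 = -19.13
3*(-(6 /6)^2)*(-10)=30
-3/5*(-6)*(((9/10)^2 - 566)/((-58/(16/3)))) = 678228/3625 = 187.10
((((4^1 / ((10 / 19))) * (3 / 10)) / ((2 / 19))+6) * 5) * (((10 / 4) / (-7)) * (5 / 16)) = -15.44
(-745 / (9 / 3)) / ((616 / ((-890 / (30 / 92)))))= 1525015 / 1386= 1100.30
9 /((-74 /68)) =-306 /37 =-8.27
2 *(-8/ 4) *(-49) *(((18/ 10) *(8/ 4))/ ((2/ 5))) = 1764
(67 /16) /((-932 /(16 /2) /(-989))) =66263 /1864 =35.55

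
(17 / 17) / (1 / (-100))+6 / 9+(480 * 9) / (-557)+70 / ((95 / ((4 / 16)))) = -6788251 / 63498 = -106.90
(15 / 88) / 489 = 5 / 14344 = 0.00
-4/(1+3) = -1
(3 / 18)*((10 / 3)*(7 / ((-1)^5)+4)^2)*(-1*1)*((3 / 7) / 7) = -15 / 49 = -0.31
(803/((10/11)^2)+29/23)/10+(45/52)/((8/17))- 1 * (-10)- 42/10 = 125493923/1196000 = 104.93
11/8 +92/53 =1319/424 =3.11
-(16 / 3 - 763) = 2273 / 3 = 757.67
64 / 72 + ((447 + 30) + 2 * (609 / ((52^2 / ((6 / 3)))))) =2912957 / 6084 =478.79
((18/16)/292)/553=9/1291808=0.00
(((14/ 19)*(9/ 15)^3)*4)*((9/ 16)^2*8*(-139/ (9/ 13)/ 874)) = -3073707/ 8303000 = -0.37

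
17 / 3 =5.67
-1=-1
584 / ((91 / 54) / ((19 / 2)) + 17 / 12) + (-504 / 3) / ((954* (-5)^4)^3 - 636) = 366.36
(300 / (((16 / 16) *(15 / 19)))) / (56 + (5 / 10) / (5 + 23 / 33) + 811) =28576 / 65205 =0.44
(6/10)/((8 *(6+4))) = 3/400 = 0.01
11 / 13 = 0.85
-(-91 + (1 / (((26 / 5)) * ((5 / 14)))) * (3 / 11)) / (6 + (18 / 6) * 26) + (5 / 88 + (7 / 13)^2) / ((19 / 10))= 535787 / 423852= 1.26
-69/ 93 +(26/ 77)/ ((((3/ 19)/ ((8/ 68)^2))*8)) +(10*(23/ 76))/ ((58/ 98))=9978160315/ 2280620958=4.38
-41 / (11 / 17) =-697 / 11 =-63.36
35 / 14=5 / 2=2.50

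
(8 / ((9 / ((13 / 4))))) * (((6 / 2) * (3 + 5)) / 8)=26 / 3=8.67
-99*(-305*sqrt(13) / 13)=30195*sqrt(13) / 13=8374.59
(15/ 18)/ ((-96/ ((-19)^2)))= -1805/ 576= -3.13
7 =7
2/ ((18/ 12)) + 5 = 19/ 3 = 6.33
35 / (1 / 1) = 35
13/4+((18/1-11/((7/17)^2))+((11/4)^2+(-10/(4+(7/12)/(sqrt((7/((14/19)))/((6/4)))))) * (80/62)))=-13891315875/353453072+11200 * sqrt(57)/450833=-39.11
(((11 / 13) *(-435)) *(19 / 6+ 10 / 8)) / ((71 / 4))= -84535 / 923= -91.59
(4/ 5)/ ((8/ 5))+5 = 11/ 2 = 5.50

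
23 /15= 1.53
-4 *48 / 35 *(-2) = 384 / 35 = 10.97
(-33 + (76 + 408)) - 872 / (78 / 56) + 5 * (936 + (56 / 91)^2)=2284969 / 507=4506.84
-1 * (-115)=115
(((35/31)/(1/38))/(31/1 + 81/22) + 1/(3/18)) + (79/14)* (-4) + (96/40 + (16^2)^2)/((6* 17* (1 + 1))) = 108543247/354795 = 305.93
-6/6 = -1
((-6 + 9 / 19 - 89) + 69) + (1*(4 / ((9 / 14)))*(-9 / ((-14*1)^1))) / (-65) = -31601 / 1235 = -25.59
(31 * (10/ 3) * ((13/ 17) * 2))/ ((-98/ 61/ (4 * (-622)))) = 611625040/ 2499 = 244747.92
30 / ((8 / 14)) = 105 / 2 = 52.50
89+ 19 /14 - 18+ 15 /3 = 1083 /14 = 77.36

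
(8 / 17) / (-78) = -4 / 663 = -0.01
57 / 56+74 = 4201 / 56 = 75.02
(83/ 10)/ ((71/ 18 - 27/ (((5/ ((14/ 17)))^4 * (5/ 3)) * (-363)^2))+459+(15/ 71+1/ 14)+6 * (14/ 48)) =567483749687373750/ 31791201352706232727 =0.02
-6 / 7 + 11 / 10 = 17 / 70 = 0.24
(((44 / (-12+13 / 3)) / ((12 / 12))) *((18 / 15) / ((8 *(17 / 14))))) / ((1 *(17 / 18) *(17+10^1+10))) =-0.02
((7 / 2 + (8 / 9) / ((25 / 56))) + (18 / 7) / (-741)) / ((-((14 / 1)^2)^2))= -4269659 / 29889568800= -0.00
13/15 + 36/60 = 22/15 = 1.47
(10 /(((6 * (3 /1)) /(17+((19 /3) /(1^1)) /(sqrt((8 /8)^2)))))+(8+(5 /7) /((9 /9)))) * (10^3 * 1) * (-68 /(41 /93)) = -8636476000 /2583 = -3343583.43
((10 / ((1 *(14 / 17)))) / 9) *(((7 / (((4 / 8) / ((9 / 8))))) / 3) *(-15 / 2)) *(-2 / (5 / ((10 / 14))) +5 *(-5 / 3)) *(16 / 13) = 153850 / 273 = 563.55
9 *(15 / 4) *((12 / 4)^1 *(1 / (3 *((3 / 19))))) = 855 / 4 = 213.75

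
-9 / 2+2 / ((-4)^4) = -575 / 128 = -4.49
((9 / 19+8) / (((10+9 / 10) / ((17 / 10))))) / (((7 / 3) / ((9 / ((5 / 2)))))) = 21114 / 10355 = 2.04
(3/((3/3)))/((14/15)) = 45/14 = 3.21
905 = 905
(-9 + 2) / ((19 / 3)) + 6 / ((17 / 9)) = 669 / 323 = 2.07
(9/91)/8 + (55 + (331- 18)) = 267913/728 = 368.01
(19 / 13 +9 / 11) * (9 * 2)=5868 / 143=41.03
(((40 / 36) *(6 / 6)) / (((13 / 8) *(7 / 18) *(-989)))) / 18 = -80 / 809991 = -0.00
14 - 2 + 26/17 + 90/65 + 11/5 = 18911/1105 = 17.11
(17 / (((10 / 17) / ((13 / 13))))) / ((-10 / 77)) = -22253 / 100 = -222.53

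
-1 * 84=-84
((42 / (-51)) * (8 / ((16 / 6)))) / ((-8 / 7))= 147 / 68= 2.16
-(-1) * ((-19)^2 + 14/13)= 4707/13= 362.08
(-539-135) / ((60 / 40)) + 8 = -1324 / 3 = -441.33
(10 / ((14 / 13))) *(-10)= -650 / 7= -92.86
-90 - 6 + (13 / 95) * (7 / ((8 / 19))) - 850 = -37749 / 40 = -943.72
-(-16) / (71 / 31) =496 / 71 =6.99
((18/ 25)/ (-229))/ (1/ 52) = -936/ 5725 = -0.16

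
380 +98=478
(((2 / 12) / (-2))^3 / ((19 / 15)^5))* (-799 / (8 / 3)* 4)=67415625 / 316940672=0.21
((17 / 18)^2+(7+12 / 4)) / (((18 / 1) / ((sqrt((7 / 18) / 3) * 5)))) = 17645 * sqrt(42) / 104976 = 1.09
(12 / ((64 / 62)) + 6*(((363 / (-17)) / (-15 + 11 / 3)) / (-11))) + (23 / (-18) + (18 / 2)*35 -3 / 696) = 48925547 / 150858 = 324.32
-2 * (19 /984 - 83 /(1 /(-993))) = -81100315 /492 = -164838.04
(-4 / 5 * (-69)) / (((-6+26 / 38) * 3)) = -1748 / 505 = -3.46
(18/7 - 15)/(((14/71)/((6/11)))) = -18531/539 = -34.38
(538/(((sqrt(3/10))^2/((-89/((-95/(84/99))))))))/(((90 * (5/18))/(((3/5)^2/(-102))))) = -1340696/6661875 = -0.20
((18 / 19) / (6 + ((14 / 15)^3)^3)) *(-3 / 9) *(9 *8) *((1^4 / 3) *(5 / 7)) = -13839609375000 / 16712860001761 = -0.83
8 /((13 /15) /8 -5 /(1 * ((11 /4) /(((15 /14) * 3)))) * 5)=-73920 /268999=-0.27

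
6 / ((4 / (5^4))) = 1875 / 2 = 937.50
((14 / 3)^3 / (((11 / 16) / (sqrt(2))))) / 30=21952 * sqrt(2) / 4455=6.97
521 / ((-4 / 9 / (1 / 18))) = -521 / 8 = -65.12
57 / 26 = 2.19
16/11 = 1.45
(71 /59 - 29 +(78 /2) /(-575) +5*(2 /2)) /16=-193919 /135700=-1.43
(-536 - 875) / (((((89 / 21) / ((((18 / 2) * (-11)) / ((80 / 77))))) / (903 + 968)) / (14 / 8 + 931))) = 1576780588596213 / 28480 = 55364486959.14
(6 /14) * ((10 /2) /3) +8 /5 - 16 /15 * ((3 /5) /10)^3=1265499 /546875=2.31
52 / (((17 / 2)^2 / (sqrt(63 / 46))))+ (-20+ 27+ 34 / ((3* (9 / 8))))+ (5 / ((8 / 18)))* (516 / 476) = 312* sqrt(322) / 6647+ 376171 / 12852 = 30.11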